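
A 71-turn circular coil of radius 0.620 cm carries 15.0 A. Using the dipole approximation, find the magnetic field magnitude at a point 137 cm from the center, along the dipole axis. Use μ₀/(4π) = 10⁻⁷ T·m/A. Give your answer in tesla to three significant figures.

m = NIA = NIπa² = 71·(15.0)·π·(0.00620)² = 0.1286 A·m².
On axis B = (μ₀/4π)·2m/r³.
B = 2·(10⁻⁷)·(0.1286) / (1.37)³ = 1.000×10⁻⁸ T.

B ≈ 1.00×10⁻⁸ T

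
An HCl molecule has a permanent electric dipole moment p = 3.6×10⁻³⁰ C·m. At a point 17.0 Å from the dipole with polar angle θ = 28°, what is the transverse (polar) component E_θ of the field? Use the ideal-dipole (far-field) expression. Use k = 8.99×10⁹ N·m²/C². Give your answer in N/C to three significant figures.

E_θ ≈ 3.09×10⁶ N/C

For a dipole, E_θ = (kp sinθ)/r³.
kp/r³ = (8.99×10⁹)(3.60×10⁻³⁰)/(1.70×10⁻⁹)³ = 6.587×10⁶ N/C.
E_θ = 6.587×10⁶·sin28° = 3.093×10⁶ N/C.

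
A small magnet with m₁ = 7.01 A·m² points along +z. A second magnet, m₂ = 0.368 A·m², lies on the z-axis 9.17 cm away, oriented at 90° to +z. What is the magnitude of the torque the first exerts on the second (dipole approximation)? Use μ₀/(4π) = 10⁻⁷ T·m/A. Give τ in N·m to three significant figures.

Dipole B is on the axis of dipole A, so B₁ there is axial: B₁ = (μ₀/4π)·2m₁/r³ along +z.
B₁ = 2(10⁻⁷)(7.01)/(0.0917)³ = 0.001818 T.
τ = m₂ B₁ sinθ.
τ = (0.368)(0.001818)·sin90° = 6.691×10⁻⁴ N·m.

τ ≈ 6.69×10⁻⁴ N·m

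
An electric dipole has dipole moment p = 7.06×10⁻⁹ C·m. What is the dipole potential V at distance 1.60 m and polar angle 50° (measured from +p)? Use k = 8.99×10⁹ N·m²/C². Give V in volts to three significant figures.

The dipole potential is V = kp cosθ / r².
V = (8.99×10⁹)(7.06×10⁻⁹)·cos50° / (1.60)² = 15.94 V.

V ≈ 15.9 V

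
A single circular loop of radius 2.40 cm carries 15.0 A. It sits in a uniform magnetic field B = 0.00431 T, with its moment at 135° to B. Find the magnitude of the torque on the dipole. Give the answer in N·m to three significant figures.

τ ≈ 8.27×10⁻⁵ N·m

Magnetic moment m = IA = Iπa² = (15.0)·π·(0.0240)² = 0.02714 A·m².
Torque on a magnetic dipole: τ = mB sinθ.
τ = (0.02714)(0.00431)·sin135° = 8.271×10⁻⁵ N·m.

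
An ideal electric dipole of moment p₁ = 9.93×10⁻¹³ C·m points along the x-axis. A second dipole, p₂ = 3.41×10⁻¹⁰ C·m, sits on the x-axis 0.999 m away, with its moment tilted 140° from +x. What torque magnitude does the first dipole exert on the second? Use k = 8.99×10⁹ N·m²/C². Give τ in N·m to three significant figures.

The second dipole sits on the axis of the first, so the field there is axial: E₁ = 2kp₁/r³ along +x.
E₁ = 2(8.99×10⁹)(9.93×10⁻¹³)/(0.999)³ = 0.01791 N/C.
Torque on the second dipole: τ = p₂ E₁ sinθ.
τ = (3.41×10⁻¹⁰)(0.01791)·sin140° = 3.925×10⁻¹² N·m.

τ ≈ 3.93×10⁻¹² N·m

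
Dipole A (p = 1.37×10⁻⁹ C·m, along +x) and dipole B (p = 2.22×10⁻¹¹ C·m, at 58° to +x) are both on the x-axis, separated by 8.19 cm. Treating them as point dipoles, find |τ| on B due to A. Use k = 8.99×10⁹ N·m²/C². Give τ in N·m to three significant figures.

τ ≈ 8.44×10⁻⁷ N·m

The second dipole sits on the axis of the first, so the field there is axial: E₁ = 2kp₁/r³ along +x.
E₁ = 2(8.99×10⁹)(1.37×10⁻⁹)/(0.0819)³ = 4.484×10⁴ N/C.
Torque on the second dipole: τ = p₂ E₁ sinθ.
τ = (2.22×10⁻¹¹)(4.484×10⁴)·sin58° = 8.442×10⁻⁷ N·m.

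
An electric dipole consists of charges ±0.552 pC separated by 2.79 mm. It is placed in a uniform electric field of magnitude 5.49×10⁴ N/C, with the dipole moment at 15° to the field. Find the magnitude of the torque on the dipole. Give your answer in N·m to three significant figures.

τ ≈ 2.19×10⁻¹¹ N·m

Dipole moment p = qd = (5.52×10⁻¹³ C)(0.00279 m) = 1.54×10⁻¹⁵ C·m.
Torque on an electric dipole: τ = pE sinθ.
τ = (1.54×10⁻¹⁵)(5.49×10⁴)·sin15° = 2.188×10⁻¹¹ N·m.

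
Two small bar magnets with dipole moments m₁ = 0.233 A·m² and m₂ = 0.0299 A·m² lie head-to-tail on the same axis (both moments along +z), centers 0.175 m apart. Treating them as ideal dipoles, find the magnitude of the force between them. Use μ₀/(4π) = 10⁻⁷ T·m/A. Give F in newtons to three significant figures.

On-axis B of dipole 1: B = (μ₀/4π)·2m₁/r³. Force on dipole 2: F = m₂·dB/dr.
dB/dr = −(μ₀/4π)·6m₁/r⁴, so |F| = (μ₀/4π)·6m₁m₂/r⁴.
F = 6(10⁻⁷)(0.233)(0.0299)/(0.175)⁴ = 4.457×10⁻⁶ N.

F ≈ 4.46×10⁻⁶ N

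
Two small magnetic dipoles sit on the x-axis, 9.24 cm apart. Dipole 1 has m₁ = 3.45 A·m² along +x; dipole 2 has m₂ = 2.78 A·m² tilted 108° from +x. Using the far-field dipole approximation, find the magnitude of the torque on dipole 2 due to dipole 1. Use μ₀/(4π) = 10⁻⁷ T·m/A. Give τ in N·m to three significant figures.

τ ≈ 0.00231 N·m

Dipole B is on the axis of dipole A, so B₁ there is axial: B₁ = (μ₀/4π)·2m₁/r³ along +x.
B₁ = 2(10⁻⁷)(3.45)/(0.0924)³ = 8.746×10⁻⁴ T.
τ = m₂ B₁ sinθ.
τ = (2.78)(8.746×10⁻⁴)·sin108° = 0.002313 N·m.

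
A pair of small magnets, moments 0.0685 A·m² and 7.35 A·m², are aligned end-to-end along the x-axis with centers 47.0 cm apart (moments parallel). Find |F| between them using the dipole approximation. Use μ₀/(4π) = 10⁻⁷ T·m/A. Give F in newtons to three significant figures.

F ≈ 6.19×10⁻⁶ N

On-axis B of dipole 1: B = (μ₀/4π)·2m₁/r³. Force on dipole 2: F = m₂·dB/dr.
dB/dr = −(μ₀/4π)·6m₁/r⁴, so |F| = (μ₀/4π)·6m₁m₂/r⁴.
F = 6(10⁻⁷)(0.0685)(7.35)/(0.470)⁴ = 6.191×10⁻⁶ N.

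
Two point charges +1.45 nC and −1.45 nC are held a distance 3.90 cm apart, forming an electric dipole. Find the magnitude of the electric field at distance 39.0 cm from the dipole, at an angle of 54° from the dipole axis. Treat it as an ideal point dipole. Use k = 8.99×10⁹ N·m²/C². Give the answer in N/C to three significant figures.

Dipole moment p = qd = (1.45×10⁻⁹ C)(0.0390 m) = 5.655×10⁻¹¹ C·m.
At angle θ the dipole field magnitude is E = (kp/r³)·√(1 + 3cos²θ).
kp/r³ = (8.99×10⁹)(5.655×10⁻¹¹) / (0.390)³ = 8.570 N/C.
√(1 + 3cos²54°) = √(1 + 3·0.3455) = √2.0365 ≈ 1.4271.
E ≈ 8.570 × 1.427 = 12.23 N/C.

E ≈ 12.2 N/C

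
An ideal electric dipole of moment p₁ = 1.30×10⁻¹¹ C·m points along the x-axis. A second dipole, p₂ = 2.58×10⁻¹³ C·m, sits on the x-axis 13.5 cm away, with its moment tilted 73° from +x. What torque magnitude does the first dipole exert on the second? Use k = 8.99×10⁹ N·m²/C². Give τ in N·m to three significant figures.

τ ≈ 2.34×10⁻¹¹ N·m

The second dipole sits on the axis of the first, so the field there is axial: E₁ = 2kp₁/r³ along +x.
E₁ = 2(8.99×10⁹)(1.30×10⁻¹¹)/(0.135)³ = 95.00 N/C.
Torque on the second dipole: τ = p₂ E₁ sinθ.
τ = (2.58×10⁻¹³)(95.00)·sin73° = 2.344×10⁻¹¹ N·m.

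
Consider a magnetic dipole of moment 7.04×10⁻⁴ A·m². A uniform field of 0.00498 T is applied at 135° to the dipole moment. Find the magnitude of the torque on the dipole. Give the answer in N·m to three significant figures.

τ ≈ 2.48×10⁻⁶ N·m

Torque on a magnetic dipole: τ = mB sinθ.
τ = (7.04×10⁻⁴)(0.00498)·sin135° = 2.479×10⁻⁶ N·m.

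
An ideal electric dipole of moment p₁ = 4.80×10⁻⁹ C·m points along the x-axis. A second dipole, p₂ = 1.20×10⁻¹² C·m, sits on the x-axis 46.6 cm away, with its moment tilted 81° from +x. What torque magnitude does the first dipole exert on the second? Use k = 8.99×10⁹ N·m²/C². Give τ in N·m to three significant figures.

The second dipole sits on the axis of the first, so the field there is axial: E₁ = 2kp₁/r³ along +x.
E₁ = 2(8.99×10⁹)(4.80×10⁻⁹)/(0.466)³ = 852.9 N/C.
Torque on the second dipole: τ = p₂ E₁ sinθ.
τ = (1.20×10⁻¹²)(852.9)·sin81° = 1.011×10⁻⁹ N·m.

τ ≈ 1.01×10⁻⁹ N·m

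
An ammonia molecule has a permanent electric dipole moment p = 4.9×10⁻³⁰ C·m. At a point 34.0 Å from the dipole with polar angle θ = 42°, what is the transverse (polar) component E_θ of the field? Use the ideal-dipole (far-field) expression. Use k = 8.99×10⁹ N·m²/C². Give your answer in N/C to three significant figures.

E_θ ≈ 7.50×10⁵ N/C

For a dipole, E_θ = (kp sinθ)/r³.
kp/r³ = (8.99×10⁹)(4.90×10⁻³⁰)/(3.40×10⁻⁹)³ = 1.121×10⁶ N/C.
E_θ = 1.121×10⁶·sin42° = 7.499×10⁵ N/C.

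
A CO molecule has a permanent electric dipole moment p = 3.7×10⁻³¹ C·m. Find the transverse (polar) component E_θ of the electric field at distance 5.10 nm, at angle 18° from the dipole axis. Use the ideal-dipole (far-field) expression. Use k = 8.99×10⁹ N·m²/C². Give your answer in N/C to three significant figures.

For a dipole, E_θ = (kp sinθ)/r³.
kp/r³ = (8.99×10⁹)(3.70×10⁻³¹)/(5.10×10⁻⁹)³ = 2.508×10⁴ N/C.
E_θ = 2.508×10⁴·sin18° = 7749 N/C.

E_θ ≈ 7750 N/C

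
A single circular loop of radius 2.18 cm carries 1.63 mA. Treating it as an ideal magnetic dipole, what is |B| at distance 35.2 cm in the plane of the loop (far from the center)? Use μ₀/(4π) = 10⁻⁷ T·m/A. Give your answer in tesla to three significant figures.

Magnetic moment m = IA = Iπa² = (0.00163)·π·(0.0218)² = 2.434×10⁻⁶ A·m².
In the equatorial plane B = (μ₀/4π)·m/r³ (half the axial value).
B = (10⁻⁷)·(2.434×10⁻⁶) / (0.352)³ = 5.581×10⁻¹² T.

B ≈ 5.58×10⁻¹² T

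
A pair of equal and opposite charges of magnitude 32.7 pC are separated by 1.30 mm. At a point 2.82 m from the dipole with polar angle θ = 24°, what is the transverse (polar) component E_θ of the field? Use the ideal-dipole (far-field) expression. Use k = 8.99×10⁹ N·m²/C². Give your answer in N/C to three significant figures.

E_θ ≈ 6.93×10⁻⁶ N/C

Dipole moment p = qd = (3.27×10⁻¹¹ C)(0.00130 m) = 4.251×10⁻¹⁴ C·m.
For a dipole, E_θ = (kp sinθ)/r³.
kp/r³ = (8.99×10⁹)(4.251×10⁻¹⁴)/(2.82)³ = 1.704×10⁻⁵ N/C.
E_θ = 1.704×10⁻⁵·sin24° = 6.931×10⁻⁶ N/C.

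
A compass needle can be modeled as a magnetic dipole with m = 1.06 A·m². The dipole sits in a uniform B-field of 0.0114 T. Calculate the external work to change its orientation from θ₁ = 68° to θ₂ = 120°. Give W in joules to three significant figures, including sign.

W ≈ 0.0106 J

W_ext = ΔU = −mB cosθ₂ + mB cosθ₁ = mB(cosθ₁ − cosθ₂).
W = (1.06)(0.0114)·(cos68° − cos120°) = (0.01208)·(+0.8746) = 0.01057 J.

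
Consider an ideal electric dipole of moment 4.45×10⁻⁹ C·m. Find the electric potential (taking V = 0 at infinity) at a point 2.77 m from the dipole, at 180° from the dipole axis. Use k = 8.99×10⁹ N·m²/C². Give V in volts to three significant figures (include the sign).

V ≈ -5.21 V

The dipole potential is V = kp cosθ / r².
V = (8.99×10⁹)(4.45×10⁻⁹)·cos180° / (2.77)² = -5.214 V.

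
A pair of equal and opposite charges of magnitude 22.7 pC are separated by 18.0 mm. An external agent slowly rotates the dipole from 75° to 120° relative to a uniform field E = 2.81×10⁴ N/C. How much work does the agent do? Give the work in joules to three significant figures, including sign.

W ≈ 8.71×10⁻⁹ J

Dipole moment p = qd = (2.27×10⁻¹¹ C)(0.0180 m) = 4.086×10⁻¹³ C·m.
W_ext = ΔU = U(θ₂) − U(θ₁) = −pE cosθ₂ − (−pE cosθ₁) = pE(cosθ₁ − cosθ₂).
W = (4.086×10⁻¹³)(2.81×10⁴)·(cos75° − cos120°) = (1.148×10⁻⁸)·(+0.7588) = 8.713×10⁻⁹ J.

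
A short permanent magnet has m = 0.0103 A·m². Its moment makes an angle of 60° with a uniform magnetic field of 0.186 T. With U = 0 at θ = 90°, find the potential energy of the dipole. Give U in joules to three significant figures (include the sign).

U = −m·B = −mB cosθ.
U = −(0.0103)(0.186)·cos60° = -9.579×10⁻⁴ J.

U ≈ -9.58×10⁻⁴ J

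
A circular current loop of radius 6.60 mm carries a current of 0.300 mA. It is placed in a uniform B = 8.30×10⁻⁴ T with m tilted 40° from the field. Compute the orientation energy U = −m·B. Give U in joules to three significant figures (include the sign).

U ≈ -2.61×10⁻¹¹ J

Magnetic moment m = IA = Iπa² = (3.00×10⁻⁴)·π·(0.00660)² = 4.105×10⁻⁸ A·m².
U = −m·B = −mB cosθ.
U = −(4.105×10⁻⁸)(8.30×10⁻⁴)·cos40° = -2.610×10⁻¹¹ J.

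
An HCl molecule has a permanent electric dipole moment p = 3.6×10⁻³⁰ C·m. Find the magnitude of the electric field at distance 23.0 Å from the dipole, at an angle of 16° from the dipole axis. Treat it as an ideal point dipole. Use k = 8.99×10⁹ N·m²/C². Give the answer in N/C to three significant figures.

E ≈ 5.17×10⁶ N/C

At angle θ the dipole field magnitude is E = (kp/r³)·√(1 + 3cos²θ).
kp/r³ = (8.99×10⁹)(3.60×10⁻³⁰) / (2.30×10⁻⁹)³ = 2.660×10⁶ N/C.
√(1 + 3cos²16°) = √(1 + 3·0.9240) = √3.7721 ≈ 1.9422.
E ≈ 2.660×10⁶ × 1.942 = 5.166×10⁶ N/C.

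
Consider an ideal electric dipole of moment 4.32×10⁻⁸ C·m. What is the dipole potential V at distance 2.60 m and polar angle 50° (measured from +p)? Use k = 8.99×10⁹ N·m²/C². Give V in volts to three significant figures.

V ≈ 36.9 V

The dipole potential is V = kp cosθ / r².
V = (8.99×10⁹)(4.32×10⁻⁸)·cos50° / (2.60)² = 36.93 V.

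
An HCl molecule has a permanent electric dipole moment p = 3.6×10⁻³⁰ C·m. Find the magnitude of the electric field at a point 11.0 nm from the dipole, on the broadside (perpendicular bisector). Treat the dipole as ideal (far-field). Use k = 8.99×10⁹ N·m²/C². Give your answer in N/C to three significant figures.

E ≈ 2.43×10⁴ N/C

On the perpendicular bisector E = kp/r³ (half the axial value at the same distance).
E = (8.99×10⁹)(3.60×10⁻³⁰) / (1.10×10⁻⁸)³ = 2.432×10⁴ N/C.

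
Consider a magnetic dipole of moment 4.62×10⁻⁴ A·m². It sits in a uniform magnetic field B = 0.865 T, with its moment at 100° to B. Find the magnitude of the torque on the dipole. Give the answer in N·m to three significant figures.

Torque on a magnetic dipole: τ = mB sinθ.
τ = (4.62×10⁻⁴)(0.865)·sin100° = 3.936×10⁻⁴ N·m.

τ ≈ 3.94×10⁻⁴ N·m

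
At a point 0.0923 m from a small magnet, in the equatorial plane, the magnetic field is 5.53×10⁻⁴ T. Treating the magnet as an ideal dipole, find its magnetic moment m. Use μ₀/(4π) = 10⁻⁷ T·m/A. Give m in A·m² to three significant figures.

In the equatorial plane B = (μ₀/4π)·m/r³, so m = Br³·4π/(μ₀).
m = (5.53×10⁻⁴)·(0.0923)³ / (10⁻⁷) = 4.348 A·m².

m ≈ 4.35 A·m²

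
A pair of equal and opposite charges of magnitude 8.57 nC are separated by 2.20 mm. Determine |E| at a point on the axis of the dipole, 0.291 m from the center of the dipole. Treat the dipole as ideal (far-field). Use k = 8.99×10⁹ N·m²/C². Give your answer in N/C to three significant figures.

E ≈ 13.8 N/C

Dipole moment p = qd = (8.57×10⁻⁹ C)(0.00220 m) = 1.885×10⁻¹¹ C·m.
On the dipole axis E = 2kp/r³.
E = 2·(8.99×10⁹)(1.885×10⁻¹¹) / (0.291)³ = 13.75 N/C.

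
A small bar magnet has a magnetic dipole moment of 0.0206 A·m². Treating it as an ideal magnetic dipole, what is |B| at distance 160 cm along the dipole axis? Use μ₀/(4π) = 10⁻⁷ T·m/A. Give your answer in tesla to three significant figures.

On axis B = (μ₀/4π)·2m/r³.
B = 2·(10⁻⁷)·(0.0206) / (1.60)³ = 1.006×10⁻⁹ T.

B ≈ 1.01×10⁻⁹ T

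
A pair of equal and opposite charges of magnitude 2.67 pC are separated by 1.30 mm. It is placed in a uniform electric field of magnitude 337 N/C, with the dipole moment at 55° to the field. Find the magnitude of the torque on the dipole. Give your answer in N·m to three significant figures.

τ ≈ 9.58×10⁻¹³ N·m

Dipole moment p = qd = (2.67×10⁻¹² C)(0.00130 m) = 3.471×10⁻¹⁵ C·m.
Torque on an electric dipole: τ = pE sinθ.
τ = (3.471×10⁻¹⁵)(337)·sin55° = 9.582×10⁻¹³ N·m.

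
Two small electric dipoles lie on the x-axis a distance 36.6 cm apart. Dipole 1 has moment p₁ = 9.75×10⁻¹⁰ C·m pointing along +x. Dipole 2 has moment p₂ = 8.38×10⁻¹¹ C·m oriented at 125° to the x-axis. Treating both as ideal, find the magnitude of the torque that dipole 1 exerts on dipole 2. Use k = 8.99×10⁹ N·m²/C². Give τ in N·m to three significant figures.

The second dipole sits on the axis of the first, so the field there is axial: E₁ = 2kp₁/r³ along +x.
E₁ = 2(8.99×10⁹)(9.75×10⁻¹⁰)/(0.366)³ = 357.6 N/C.
Torque on the second dipole: τ = p₂ E₁ sinθ.
τ = (8.38×10⁻¹¹)(357.6)·sin125° = 2.454×10⁻⁸ N·m.

τ ≈ 2.45×10⁻⁸ N·m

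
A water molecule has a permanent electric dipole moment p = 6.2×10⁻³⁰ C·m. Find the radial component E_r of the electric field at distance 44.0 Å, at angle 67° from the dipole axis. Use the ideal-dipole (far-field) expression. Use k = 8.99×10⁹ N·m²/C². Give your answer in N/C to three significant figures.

E_r ≈ 5.11×10⁵ N/C

For a dipole, E_r = (2kp cosθ)/r³.
kp/r³ = (8.99×10⁹)(6.20×10⁻³⁰)/(4.40×10⁻⁹)³ = 6.543×10⁵ N/C.
E_r = 2·6.543×10⁵·cos67° = 5.113×10⁵ N/C.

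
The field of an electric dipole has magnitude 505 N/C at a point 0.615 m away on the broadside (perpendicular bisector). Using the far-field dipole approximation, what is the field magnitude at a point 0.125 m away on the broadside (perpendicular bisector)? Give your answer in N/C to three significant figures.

Dipole fields scale as 1/r³ in the far field; the geometry is the same at both points.
E₂ = E₁ · (r₁/r₂)³ = 505 · (0.615/0.125)³.
(r₁/r₂)³ = (4.92)³ = 119.1.
E₂ ≈ 6.014×10⁴ N/C.

E ≈ 6.01×10⁴ N/C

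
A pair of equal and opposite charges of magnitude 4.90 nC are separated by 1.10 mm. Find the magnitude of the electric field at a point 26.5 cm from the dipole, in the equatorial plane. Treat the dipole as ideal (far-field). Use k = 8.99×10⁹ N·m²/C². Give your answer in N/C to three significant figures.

Dipole moment p = qd = (4.90×10⁻⁹ C)(0.00110 m) = 5.39×10⁻¹² C·m.
In the equatorial plane E = kp/r³.
E = (8.99×10⁹)(5.39×10⁻¹²) / (0.265)³ = 2.604 N/C.

E ≈ 2.60 N/C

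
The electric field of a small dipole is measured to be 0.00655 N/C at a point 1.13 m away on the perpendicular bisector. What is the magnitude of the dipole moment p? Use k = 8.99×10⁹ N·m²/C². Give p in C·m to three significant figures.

p ≈ 1.05×10⁻¹² C·m

In the equatorial plane E = kp/r³, so p = Er³/(k).
p = (0.00655)·(1.13)³ / (8.99×10⁹) = 1.051×10⁻¹² C·m.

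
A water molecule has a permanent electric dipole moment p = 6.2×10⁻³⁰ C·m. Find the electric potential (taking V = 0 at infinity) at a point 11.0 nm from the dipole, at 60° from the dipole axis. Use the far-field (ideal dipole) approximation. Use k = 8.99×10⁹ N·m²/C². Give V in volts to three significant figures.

The dipole potential is V = kp cosθ / r².
V = (8.99×10⁹)(6.20×10⁻³⁰)·cos60° / (1.10×10⁻⁸)² = 2.303×10⁻⁴ V.

V ≈ 2.30×10⁻⁴ V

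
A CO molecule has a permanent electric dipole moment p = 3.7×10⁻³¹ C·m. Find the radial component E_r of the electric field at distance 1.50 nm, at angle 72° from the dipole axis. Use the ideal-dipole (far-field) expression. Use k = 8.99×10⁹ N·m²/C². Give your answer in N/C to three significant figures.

E_r ≈ 6.09×10⁵ N/C

For a dipole, E_r = (2kp cosθ)/r³.
kp/r³ = (8.99×10⁹)(3.70×10⁻³¹)/(1.50×10⁻⁹)³ = 9.856×10⁵ N/C.
E_r = 2·9.856×10⁵·cos72° = 6.091×10⁵ N/C.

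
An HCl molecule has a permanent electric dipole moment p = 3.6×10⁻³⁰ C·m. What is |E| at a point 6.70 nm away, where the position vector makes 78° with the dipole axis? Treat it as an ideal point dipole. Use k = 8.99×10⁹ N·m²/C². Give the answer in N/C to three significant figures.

E ≈ 1.14×10⁵ N/C

At angle θ the dipole field magnitude is E = (kp/r³)·√(1 + 3cos²θ).
kp/r³ = (8.99×10⁹)(3.60×10⁻³⁰) / (6.70×10⁻⁹)³ = 1.076×10⁵ N/C.
√(1 + 3cos²78°) = √(1 + 3·0.0432) = √1.1297 ≈ 1.0629.
E ≈ 1.076×10⁵ × 1.063 = 1.144×10⁵ N/C.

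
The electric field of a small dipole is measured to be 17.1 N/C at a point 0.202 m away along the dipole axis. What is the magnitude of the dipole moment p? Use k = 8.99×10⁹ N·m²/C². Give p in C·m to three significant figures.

p ≈ 7.84×10⁻¹² C·m

On axis E = 2kp/r³, so p = Er³/(2k).
p = (17.1)·(0.202)³ / (2·8.99×10⁹) = 7.839×10⁻¹² C·m.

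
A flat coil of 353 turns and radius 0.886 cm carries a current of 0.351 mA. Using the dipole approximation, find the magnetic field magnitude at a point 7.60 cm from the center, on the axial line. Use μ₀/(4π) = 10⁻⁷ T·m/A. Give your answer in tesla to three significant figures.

m = NIA = NIπa² = 353·(3.51×10⁻⁴)·π·(0.00886)² = 3.056×10⁻⁵ A·m².
On axis B = (μ₀/4π)·2m/r³.
B = 2·(10⁻⁷)·(3.056×10⁻⁵) / (0.0760)³ = 1.392×10⁻⁸ T.

B ≈ 1.39×10⁻⁸ T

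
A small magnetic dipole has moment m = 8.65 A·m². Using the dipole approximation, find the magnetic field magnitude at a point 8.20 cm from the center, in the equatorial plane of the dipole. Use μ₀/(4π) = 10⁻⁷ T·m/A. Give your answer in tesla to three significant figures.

B ≈ 0.00157 T

In the equatorial plane B = (μ₀/4π)·m/r³ (half the axial value).
B = (10⁻⁷)·(8.65) / (0.0820)³ = 0.001569 T.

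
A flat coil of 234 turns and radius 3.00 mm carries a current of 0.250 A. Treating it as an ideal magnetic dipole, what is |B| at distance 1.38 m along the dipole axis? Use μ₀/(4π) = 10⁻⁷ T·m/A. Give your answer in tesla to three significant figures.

m = NIA = NIπa² = 234·(0.250)·π·(0.00300)² = 0.001654 A·m².
On axis B = (μ₀/4π)·2m/r³.
B = 2·(10⁻⁷)·(0.001654) / (1.38)³ = 1.259×10⁻¹⁰ T.

B ≈ 1.26×10⁻¹⁰ T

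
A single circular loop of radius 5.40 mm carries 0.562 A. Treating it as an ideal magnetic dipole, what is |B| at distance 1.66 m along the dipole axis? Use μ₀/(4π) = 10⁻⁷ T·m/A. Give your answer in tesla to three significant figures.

B ≈ 2.25×10⁻¹² T

Magnetic moment m = IA = Iπa² = (0.562)·π·(0.00540)² = 5.148×10⁻⁵ A·m².
On axis B = (μ₀/4π)·2m/r³.
B = 2·(10⁻⁷)·(5.148×10⁻⁵) / (1.66)³ = 2.251×10⁻¹² T.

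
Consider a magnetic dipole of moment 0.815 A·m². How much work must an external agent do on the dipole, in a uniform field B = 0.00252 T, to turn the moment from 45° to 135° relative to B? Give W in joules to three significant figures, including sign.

W_ext = ΔU = −mB cosθ₂ + mB cosθ₁ = mB(cosθ₁ − cosθ₂).
W = (0.815)(0.00252)·(cos45° − cos135°) = (0.002054)·(+1.4142) = 0.002905 J.

W ≈ 0.00290 J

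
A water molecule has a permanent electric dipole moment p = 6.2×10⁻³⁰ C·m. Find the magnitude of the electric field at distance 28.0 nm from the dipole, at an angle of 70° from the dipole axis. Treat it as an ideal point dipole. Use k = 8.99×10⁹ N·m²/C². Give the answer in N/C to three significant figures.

E ≈ 2950 N/C

At angle θ the dipole field magnitude is E = (kp/r³)·√(1 + 3cos²θ).
kp/r³ = (8.99×10⁹)(6.20×10⁻³⁰) / (2.80×10⁻⁸)³ = 2539 N/C.
√(1 + 3cos²70°) = √(1 + 3·0.1170) = √1.3509 ≈ 1.1623.
E ≈ 2539 × 1.162 = 2951 N/C.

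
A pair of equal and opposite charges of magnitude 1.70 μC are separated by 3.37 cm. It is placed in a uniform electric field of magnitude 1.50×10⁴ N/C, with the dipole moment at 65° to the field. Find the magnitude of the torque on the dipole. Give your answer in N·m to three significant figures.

Dipole moment p = qd = (1.70×10⁻⁶ C)(0.0337 m) = 5.729×10⁻⁸ C·m.
Torque on an electric dipole: τ = pE sinθ.
τ = (5.729×10⁻⁸)(1.50×10⁴)·sin65° = 7.788×10⁻⁴ N·m.

τ ≈ 7.79×10⁻⁴ N·m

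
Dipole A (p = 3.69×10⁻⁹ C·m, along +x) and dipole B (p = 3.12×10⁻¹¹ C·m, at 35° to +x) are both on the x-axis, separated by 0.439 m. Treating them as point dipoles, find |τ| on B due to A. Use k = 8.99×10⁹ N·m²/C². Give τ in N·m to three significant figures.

The second dipole sits on the axis of the first, so the field there is axial: E₁ = 2kp₁/r³ along +x.
E₁ = 2(8.99×10⁹)(3.69×10⁻⁹)/(0.439)³ = 784.2 N/C.
Torque on the second dipole: τ = p₂ E₁ sinθ.
τ = (3.12×10⁻¹¹)(784.2)·sin35° = 1.403×10⁻⁸ N·m.

τ ≈ 1.40×10⁻⁸ N·m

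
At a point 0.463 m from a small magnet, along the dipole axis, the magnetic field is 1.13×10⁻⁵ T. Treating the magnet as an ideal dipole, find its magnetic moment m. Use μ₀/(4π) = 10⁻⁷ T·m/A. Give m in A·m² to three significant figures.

m ≈ 5.61 A·m²

On axis B = (μ₀/4π)·2m/r³, so m = Br³·4π/(μ₀·2).
m = (1.13×10⁻⁵)·(0.463)³ / (2·10⁻⁷) = 5.608 A·m².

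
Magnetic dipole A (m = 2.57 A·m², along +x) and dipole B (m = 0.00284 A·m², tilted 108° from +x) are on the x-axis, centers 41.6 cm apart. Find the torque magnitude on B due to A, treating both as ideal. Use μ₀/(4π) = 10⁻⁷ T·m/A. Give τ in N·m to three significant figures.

τ ≈ 1.93×10⁻⁸ N·m

Dipole B is on the axis of dipole A, so B₁ there is axial: B₁ = (μ₀/4π)·2m₁/r³ along +x.
B₁ = 2(10⁻⁷)(2.57)/(0.416)³ = 7.140×10⁻⁶ T.
τ = m₂ B₁ sinθ.
τ = (0.00284)(7.140×10⁻⁶)·sin108° = 1.928×10⁻⁸ N·m.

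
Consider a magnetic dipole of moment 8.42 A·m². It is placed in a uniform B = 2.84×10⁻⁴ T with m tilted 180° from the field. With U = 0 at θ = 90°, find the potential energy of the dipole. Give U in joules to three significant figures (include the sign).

U = −m·B = −mB cosθ.
U = −(8.42)(2.84×10⁻⁴)·cos180° = 0.002391 J.

U ≈ 0.00239 J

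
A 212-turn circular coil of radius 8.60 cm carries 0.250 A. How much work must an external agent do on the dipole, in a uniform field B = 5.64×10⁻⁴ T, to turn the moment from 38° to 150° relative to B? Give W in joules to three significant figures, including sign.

W ≈ 0.00115 J

m = NIA = NIπa² = 212·(0.250)·π·(0.0860)² = 1.231 A·m².
W_ext = ΔU = −mB cosθ₂ + mB cosθ₁ = mB(cosθ₁ − cosθ₂).
W = (1.231)(5.64×10⁻⁴)·(cos38° − cos150°) = (6.943×10⁻⁴)·(+1.6540) = 0.001148 J.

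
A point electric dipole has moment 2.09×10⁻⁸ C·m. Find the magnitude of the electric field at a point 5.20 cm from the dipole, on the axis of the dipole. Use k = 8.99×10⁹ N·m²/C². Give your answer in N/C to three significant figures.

E ≈ 2.67×10⁶ N/C

On the dipole axis E = 2kp/r³.
E = 2·(8.99×10⁹)(2.09×10⁻⁸) / (0.0520)³ = 2.673×10⁶ N/C.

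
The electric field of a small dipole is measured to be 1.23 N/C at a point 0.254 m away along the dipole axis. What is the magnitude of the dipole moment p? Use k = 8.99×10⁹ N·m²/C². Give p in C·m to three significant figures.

p ≈ 1.12×10⁻¹² C·m

On axis E = 2kp/r³, so p = Er³/(2k).
p = (1.23)·(0.254)³ / (2·8.99×10⁹) = 1.121×10⁻¹² C·m.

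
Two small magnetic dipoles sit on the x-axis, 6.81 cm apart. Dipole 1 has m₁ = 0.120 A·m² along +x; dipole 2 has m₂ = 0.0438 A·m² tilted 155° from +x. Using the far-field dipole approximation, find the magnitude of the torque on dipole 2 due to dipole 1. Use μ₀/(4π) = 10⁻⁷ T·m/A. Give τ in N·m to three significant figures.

τ ≈ 1.41×10⁻⁶ N·m

Dipole B is on the axis of dipole A, so B₁ there is axial: B₁ = (μ₀/4π)·2m₁/r³ along +x.
B₁ = 2(10⁻⁷)(0.120)/(0.0681)³ = 7.599×10⁻⁵ T.
τ = m₂ B₁ sinθ.
τ = (0.0438)(7.599×10⁻⁵)·sin155° = 1.407×10⁻⁶ N·m.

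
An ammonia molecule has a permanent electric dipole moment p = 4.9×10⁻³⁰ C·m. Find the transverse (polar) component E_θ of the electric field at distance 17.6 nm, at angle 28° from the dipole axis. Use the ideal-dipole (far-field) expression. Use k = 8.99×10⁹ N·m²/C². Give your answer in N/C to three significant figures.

E_θ ≈ 3790 N/C

For a dipole, E_θ = (kp sinθ)/r³.
kp/r³ = (8.99×10⁹)(4.90×10⁻³⁰)/(1.76×10⁻⁸)³ = 8080 N/C.
E_θ = 8080·sin28° = 3793 N/C.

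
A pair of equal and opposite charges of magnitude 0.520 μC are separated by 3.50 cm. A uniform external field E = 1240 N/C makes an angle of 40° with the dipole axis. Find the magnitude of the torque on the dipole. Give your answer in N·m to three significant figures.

τ ≈ 1.45×10⁻⁵ N·m

Dipole moment p = qd = (5.20×10⁻⁷ C)(0.0350 m) = 1.82×10⁻⁸ C·m.
Torque on an electric dipole: τ = pE sinθ.
τ = (1.82×10⁻⁸)(1240)·sin40° = 1.451×10⁻⁵ N·m.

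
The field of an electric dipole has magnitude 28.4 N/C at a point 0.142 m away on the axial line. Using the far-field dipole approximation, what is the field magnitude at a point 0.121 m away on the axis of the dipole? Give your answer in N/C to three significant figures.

E ≈ 45.9 N/C

Dipole fields scale as 1/r³ in the far field; the geometry is the same at both points.
E₂ = E₁ · (r₁/r₂)³ = 28.4 · (0.142/0.121)³.
(r₁/r₂)³ = (1.174)³ = 1.616.
E₂ ≈ 45.90 N/C.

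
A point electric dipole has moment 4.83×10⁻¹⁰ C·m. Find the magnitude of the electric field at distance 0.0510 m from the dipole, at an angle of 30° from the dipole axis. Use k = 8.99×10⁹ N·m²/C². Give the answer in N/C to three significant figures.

E ≈ 5.90×10⁴ N/C

At angle θ the dipole field magnitude is E = (kp/r³)·√(1 + 3cos²θ).
kp/r³ = (8.99×10⁹)(4.83×10⁻¹⁰) / (0.0510)³ = 3.273×10⁴ N/C.
√(1 + 3cos²30°) = √(1 + 3·0.7500) = √3.2500 ≈ 1.8028.
E ≈ 3.273×10⁴ × 1.803 = 5.901×10⁴ N/C.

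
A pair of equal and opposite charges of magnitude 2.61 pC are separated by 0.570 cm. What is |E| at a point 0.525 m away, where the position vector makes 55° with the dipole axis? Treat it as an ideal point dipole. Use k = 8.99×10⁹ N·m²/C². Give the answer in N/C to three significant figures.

E ≈ 0.00130 N/C

Dipole moment p = qd = (2.61×10⁻¹² C)(0.00570 m) = 1.488×10⁻¹⁴ C·m.
At angle θ the dipole field magnitude is E = (kp/r³)·√(1 + 3cos²θ).
kp/r³ = (8.99×10⁹)(1.488×10⁻¹⁴) / (0.525)³ = 9.245×10⁻⁴ N/C.
√(1 + 3cos²55°) = √(1 + 3·0.3290) = √1.9870 ≈ 1.4096.
E ≈ 9.245×10⁻⁴ × 1.410 = 0.001303 N/C.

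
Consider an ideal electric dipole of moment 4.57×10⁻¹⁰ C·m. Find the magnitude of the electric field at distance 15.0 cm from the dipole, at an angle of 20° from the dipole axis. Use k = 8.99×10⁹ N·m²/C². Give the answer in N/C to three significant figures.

E ≈ 2330 N/C

At angle θ the dipole field magnitude is E = (kp/r³)·√(1 + 3cos²θ).
kp/r³ = (8.99×10⁹)(4.57×10⁻¹⁰) / (0.150)³ = 1217 N/C.
√(1 + 3cos²20°) = √(1 + 3·0.8830) = √3.6491 ≈ 1.9103.
E ≈ 1217 × 1.910 = 2325 N/C.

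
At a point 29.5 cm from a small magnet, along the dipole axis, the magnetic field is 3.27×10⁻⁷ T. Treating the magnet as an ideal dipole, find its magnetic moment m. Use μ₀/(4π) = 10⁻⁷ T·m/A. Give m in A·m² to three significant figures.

m ≈ 0.0420 A·m²

On axis B = (μ₀/4π)·2m/r³, so m = Br³·4π/(μ₀·2).
m = (3.27×10⁻⁷)·(0.295)³ / (2·10⁻⁷) = 0.04197 A·m².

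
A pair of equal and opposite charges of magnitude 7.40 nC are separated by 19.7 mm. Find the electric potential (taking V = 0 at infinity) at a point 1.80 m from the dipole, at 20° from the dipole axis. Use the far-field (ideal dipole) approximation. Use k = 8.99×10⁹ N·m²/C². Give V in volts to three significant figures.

Dipole moment p = qd = (7.40×10⁻⁹ C)(0.0197 m) = 1.458×10⁻¹⁰ C·m.
The dipole potential is V = kp cosθ / r².
V = (8.99×10⁹)(1.458×10⁻¹⁰)·cos20° / (1.80)² = 0.3802 V.

V ≈ 0.380 V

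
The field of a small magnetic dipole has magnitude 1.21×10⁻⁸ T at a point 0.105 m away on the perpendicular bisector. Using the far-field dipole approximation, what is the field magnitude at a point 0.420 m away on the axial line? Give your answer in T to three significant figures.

Dipole fields scale as 1/r³ in the far field.
The axial field is twice the equatorial field at the same r, so the geometry factor is 2/1.
B₂ = B₁ · (2/1) · (r₁/r₂)³ = 1.21×10⁻⁸ · 2 · (0.105/0.420)³.
(r₁/r₂)³ = (0.25)³ = 0.01562.
B₂ ≈ 3.781×10⁻¹⁰ T.

B ≈ 3.78×10⁻¹⁰ T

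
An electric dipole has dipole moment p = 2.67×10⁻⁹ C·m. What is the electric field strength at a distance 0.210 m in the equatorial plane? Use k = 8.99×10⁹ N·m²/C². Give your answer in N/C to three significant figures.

E ≈ 2590 N/C

On the perpendicular bisector E = kp/r³ (half the axial value at the same distance).
E = (8.99×10⁹)(2.67×10⁻⁹) / (0.210)³ = 2592 N/C.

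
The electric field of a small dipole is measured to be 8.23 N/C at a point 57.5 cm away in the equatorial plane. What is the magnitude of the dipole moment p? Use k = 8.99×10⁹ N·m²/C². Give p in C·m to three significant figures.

p ≈ 1.74×10⁻¹⁰ C·m

In the equatorial plane E = kp/r³, so p = Er³/(k).
p = (8.23)·(0.575)³ / (8.99×10⁹) = 1.740×10⁻¹⁰ C·m.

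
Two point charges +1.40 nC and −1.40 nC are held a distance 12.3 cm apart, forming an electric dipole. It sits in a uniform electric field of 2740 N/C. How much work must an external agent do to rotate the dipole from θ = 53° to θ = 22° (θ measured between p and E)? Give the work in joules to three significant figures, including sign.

Dipole moment p = qd = (1.40×10⁻⁹ C)(0.123 m) = 1.722×10⁻¹⁰ C·m.
W_ext = ΔU = U(θ₂) − U(θ₁) = −pE cosθ₂ − (−pE cosθ₁) = pE(cosθ₁ − cosθ₂).
W = (1.722×10⁻¹⁰)(2740)·(cos53° − cos22°) = (4.718×10⁻⁷)·(-0.3254) = -1.535×10⁻⁷ J.

W ≈ -1.54×10⁻⁷ J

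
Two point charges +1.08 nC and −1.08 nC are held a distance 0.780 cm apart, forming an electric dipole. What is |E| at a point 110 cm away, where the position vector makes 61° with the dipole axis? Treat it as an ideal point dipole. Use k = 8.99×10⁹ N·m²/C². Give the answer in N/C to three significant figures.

Dipole moment p = qd = (1.08×10⁻⁹ C)(0.00780 m) = 8.424×10⁻¹² C·m.
At angle θ the dipole field magnitude is E = (kp/r³)·√(1 + 3cos²θ).
kp/r³ = (8.99×10⁹)(8.424×10⁻¹²) / (1.10)³ = 0.05690 N/C.
√(1 + 3cos²61°) = √(1 + 3·0.2350) = √1.7051 ≈ 1.3058.
E ≈ 0.05690 × 1.306 = 0.07430 N/C.

E ≈ 0.0743 N/C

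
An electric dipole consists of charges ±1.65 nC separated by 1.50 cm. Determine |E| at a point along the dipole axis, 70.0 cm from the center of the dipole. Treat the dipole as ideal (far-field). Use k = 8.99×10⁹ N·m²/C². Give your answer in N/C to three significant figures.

Dipole moment p = qd = (1.65×10⁻⁹ C)(0.0150 m) = 2.475×10⁻¹¹ C·m.
On the dipole axis E = 2kp/r³.
E = 2·(8.99×10⁹)(2.475×10⁻¹¹) / (0.700)³ = 1.297 N/C.

E ≈ 1.30 N/C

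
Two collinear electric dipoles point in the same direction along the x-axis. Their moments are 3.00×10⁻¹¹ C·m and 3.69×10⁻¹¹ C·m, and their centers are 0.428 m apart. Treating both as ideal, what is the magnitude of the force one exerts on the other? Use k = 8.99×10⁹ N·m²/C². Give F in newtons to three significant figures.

F ≈ 1.78×10⁻⁹ N

On-axis field of dipole 1 at distance r: E = 2kp₁/r³. Force on dipole 2 is F = p₂·dE/dr (gradient along axis).
dE/dr = −6kp₁/r⁴, so |F| = 6kp₁p₂/r⁴ (attractive for aligned moments).
F = 6(8.99×10⁹)(3.00×10⁻¹¹)(3.69×10⁻¹¹)/(0.428)⁴ = 1.779×10⁻⁹ N.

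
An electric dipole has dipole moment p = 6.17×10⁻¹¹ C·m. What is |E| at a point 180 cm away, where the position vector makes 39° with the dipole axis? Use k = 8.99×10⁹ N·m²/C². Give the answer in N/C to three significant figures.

At angle θ the dipole field magnitude is E = (kp/r³)·√(1 + 3cos²θ).
kp/r³ = (8.99×10⁹)(6.17×10⁻¹¹) / (1.80)³ = 0.09511 N/C.
√(1 + 3cos²39°) = √(1 + 3·0.6040) = √2.8119 ≈ 1.6769.
E ≈ 0.09511 × 1.677 = 0.1595 N/C.

E ≈ 0.159 N/C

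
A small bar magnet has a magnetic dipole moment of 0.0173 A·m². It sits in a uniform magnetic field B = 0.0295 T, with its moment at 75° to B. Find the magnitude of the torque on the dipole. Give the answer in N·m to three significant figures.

Torque on a magnetic dipole: τ = mB sinθ.
τ = (0.0173)(0.0295)·sin75° = 4.930×10⁻⁴ N·m.

τ ≈ 4.93×10⁻⁴ N·m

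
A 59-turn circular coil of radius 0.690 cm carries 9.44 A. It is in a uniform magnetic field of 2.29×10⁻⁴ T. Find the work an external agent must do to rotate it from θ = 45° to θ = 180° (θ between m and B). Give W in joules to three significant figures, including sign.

m = NIA = NIπa² = 59·(9.44)·π·(0.00690)² = 0.08331 A·m².
W_ext = ΔU = −mB cosθ₂ + mB cosθ₁ = mB(cosθ₁ − cosθ₂).
W = (0.08331)(2.29×10⁻⁴)·(cos45° − cos180°) = (1.908×10⁻⁵)·(+1.7071) = 3.257×10⁻⁵ J.

W ≈ 3.26×10⁻⁵ J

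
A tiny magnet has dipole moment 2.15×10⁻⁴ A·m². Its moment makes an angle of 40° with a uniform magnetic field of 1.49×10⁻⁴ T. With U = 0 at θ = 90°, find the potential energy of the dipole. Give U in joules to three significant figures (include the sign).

U = −m·B = −mB cosθ.
U = −(2.15×10⁻⁴)(1.49×10⁻⁴)·cos40° = -2.454×10⁻⁸ J.

U ≈ -2.45×10⁻⁸ J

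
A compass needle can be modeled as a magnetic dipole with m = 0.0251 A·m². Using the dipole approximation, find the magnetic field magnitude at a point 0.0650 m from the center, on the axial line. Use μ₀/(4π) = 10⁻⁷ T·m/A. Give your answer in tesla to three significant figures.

B ≈ 1.83×10⁻⁵ T

On axis B = (μ₀/4π)·2m/r³.
B = 2·(10⁻⁷)·(0.0251) / (0.0650)³ = 1.828×10⁻⁵ T.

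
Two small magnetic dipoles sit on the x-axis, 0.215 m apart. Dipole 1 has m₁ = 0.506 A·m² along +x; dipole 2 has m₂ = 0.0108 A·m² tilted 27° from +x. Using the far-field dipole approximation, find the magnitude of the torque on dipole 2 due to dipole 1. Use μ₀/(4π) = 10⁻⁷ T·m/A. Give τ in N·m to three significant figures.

τ ≈ 4.99×10⁻⁸ N·m

Dipole B is on the axis of dipole A, so B₁ there is axial: B₁ = (μ₀/4π)·2m₁/r³ along +x.
B₁ = 2(10⁻⁷)(0.506)/(0.215)³ = 1.018×10⁻⁵ T.
τ = m₂ B₁ sinθ.
τ = (0.0108)(1.018×10⁻⁵)·sin27° = 4.993×10⁻⁸ N·m.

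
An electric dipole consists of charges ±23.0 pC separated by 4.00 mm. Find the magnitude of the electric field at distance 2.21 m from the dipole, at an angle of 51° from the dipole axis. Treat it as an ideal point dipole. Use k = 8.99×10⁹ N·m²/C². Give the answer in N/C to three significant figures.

Dipole moment p = qd = (2.30×10⁻¹¹ C)(0.00400 m) = 9.20×10⁻¹⁴ C·m.
At angle θ the dipole field magnitude is E = (kp/r³)·√(1 + 3cos²θ).
kp/r³ = (8.99×10⁹)(9.20×10⁻¹⁴) / (2.21)³ = 7.663×10⁻⁵ N/C.
√(1 + 3cos²51°) = √(1 + 3·0.3960) = √2.1881 ≈ 1.4792.
E ≈ 7.663×10⁻⁵ × 1.479 = 1.133×10⁻⁴ N/C.

E ≈ 1.13×10⁻⁴ N/C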